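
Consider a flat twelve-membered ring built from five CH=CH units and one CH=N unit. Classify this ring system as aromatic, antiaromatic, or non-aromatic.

All ring atoms are sp² and supply a p orbital to the ring (each doubly-bonded ring atom is sp² with one p-orbital electron; each sp² =N– keeps its lone pair in-plane and puts one electron into the π system); the conjugation is uninterrupted.
π-electron count: 6 × 2 = 12 from the 6 double-bond units.
12 = 4(3); a planar, fully conjugated 4n system is antiaromatic.

Antiaromatic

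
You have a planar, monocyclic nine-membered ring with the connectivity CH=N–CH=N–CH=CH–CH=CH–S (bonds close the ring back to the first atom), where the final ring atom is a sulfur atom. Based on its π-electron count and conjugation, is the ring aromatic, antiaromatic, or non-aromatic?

Aromatic

The p orbitals form a continuous loop: every atom in a ring double bond is sp² and brings one electron to the p orbital; each sp² =N– keeps its lone pair in-plane and puts one electron into the π system; the sulfur donates one lone pair from its p orbital. The ring is fully conjugated.
Counting π electrons: 4 × 2 = 8 from the double-bond units + 2 from the S atom = 10.
10 = 4(2) + 2, which satisfies Hückel's 4n+2 rule.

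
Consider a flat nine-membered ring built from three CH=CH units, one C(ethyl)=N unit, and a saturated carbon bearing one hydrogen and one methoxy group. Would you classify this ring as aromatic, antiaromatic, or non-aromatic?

Non-aromatic

The CH(methoxy) carbon is saturated: that saturated carbon is sp³ and has no p orbital in the ring π system. Conjugation is not continuous around the ring.
Without a continuous loop of overlapping p orbitals the Hückel electron count never comes into play.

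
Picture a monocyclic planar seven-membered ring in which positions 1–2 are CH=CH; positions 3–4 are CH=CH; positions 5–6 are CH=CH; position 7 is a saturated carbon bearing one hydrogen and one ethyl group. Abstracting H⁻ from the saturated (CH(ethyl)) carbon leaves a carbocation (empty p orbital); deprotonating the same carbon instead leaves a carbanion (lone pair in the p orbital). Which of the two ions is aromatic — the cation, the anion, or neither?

The cation

In both ions every ring atom is sp² and contributes a p orbital, so both rings are fully conjugated.
Cation: 3 × 2 + 0 = 6 π electrons → 4(1)+2, aromatic.
Anion: 3 × 2 + 2 = 8 π electrons → 4(2), antiaromatic.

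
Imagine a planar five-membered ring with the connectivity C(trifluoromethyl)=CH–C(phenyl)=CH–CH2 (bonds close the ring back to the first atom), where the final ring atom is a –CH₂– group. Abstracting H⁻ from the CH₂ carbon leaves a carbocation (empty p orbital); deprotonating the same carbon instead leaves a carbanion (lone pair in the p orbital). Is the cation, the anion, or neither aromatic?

The anion

In both ions every ring atom is sp² and contributes a p orbital, so both rings are fully conjugated.
Cation: 2 × 2 + 0 = 4 π electrons → 4(1), antiaromatic.
Anion: 2 × 2 + 2 = 6 π electrons → 4(1)+2, aromatic.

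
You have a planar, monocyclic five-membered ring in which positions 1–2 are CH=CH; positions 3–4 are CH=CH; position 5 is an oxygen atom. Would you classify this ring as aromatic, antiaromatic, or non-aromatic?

Aromatic

All ring atoms are sp² and supply a p orbital to the ring (every atom in a ring double bond is sp² and brings one electron to the p orbital; the oxygen donates one lone pair from its p orbital); the conjugation is uninterrupted.
π-electron count: 2 × 2 = 4 from the double-bond units + 2 from the O atom = 6.
6 = 4(1) + 2, which satisfies Hückel's 4n+2 rule.
This is furan.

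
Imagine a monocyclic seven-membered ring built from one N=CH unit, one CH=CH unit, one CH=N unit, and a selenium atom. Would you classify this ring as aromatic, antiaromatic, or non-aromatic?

Antiaromatic

The p orbitals form a continuous loop: every atom in a ring double bond is sp² and brings one electron to the p orbital; the doubly-bonded nitrogens are pyridine-type — their lone pairs lie in the ring plane, leaving one electron in the p orbital; the selenium donates one lone pair from its p orbital. The ring is fully conjugated.
π-electron count: 3 × 2 = 6 from the double-bond units + 2 from the Se atom = 8.
With 8 = 4·2 π electrons, Hückel's rule classifies the planar ring as antiaromatic.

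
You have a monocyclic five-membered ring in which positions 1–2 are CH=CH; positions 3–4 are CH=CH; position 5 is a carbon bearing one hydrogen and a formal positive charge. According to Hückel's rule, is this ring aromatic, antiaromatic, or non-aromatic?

The p orbitals form a continuous loop: each doubly-bonded ring atom is sp² with one p-orbital electron; the carbocation has an empty p orbital. The ring is fully conjugated.
Tallying contributions gives 2 × 2 = 4 from the double-bond units + 0 from the CH(+) atom = 4.
A 4n π count (4, n = 1) in a planar conjugated ring means antiaromatic.
This is the cyclopentadienyl cation.

Antiaromatic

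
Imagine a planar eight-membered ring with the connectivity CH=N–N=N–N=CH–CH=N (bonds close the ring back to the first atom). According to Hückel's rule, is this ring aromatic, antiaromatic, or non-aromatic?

Every ring atom contributes a p orbital perpendicular to the ring (each doubly-bonded ring atom is sp² with one p-orbital electron; each =N– nitrogen is pyridine-type (lone pair in the sp² plane, one electron in the p orbital)), so the π system is cyclic and fully conjugated.
π-electron count: 4 × 2 = 8 from the 4 double-bond units.
8 = 4(2); a planar, fully conjugated 4n system is antiaromatic.

Antiaromatic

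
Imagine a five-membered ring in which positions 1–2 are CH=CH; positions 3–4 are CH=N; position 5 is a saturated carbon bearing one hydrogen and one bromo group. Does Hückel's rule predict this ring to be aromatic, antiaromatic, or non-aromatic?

Non-aromatic

The CH(bromo) position has four σ bonds — that saturated carbon is sp³ and has no p orbital in the ring π system — so the cyclic conjugation is interrupted.
Broken conjugation rules out both aromaticity and antiaromaticity.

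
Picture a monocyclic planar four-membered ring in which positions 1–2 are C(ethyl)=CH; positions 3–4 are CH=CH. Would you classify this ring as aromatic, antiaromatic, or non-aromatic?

Antiaromatic

All ring atoms are sp² and supply a p orbital to the ring (every atom in a ring double bond is sp² and brings one electron to the p orbital); the conjugation is uninterrupted.
Adding the contributions, 2 × 2 = 4 from the 2 double-bond units.
A 4n π count (4, n = 1) in a planar conjugated ring means antiaromatic.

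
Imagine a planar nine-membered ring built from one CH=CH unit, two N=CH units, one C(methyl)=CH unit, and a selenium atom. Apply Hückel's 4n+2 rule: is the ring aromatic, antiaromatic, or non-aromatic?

Check conjugation: each doubly-bonded ring atom is sp² with one p-orbital electron; each =N– nitrogen is pyridine-type (lone pair in the sp² plane, one electron in the p orbital); the selenium donates one lone pair from its p orbital — every position has a p orbital, so the cyclic π system is continuous.
Counting π electrons: 4 × 2 = 8 from the double-bond units + 2 from the Se atom = 10.
That gives a 4n+2 count (10, n = 2).

Aromatic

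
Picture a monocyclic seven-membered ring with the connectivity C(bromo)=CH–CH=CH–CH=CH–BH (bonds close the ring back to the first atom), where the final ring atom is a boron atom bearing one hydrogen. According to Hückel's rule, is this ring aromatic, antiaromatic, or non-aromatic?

Check conjugation: each doubly-bonded ring atom is sp² with one p-orbital electron; the boron has an empty p orbital — every position has a p orbital, so the cyclic π system is continuous.
Counting π electrons: 3 × 2 = 6 from the double-bond units + 0 from the BH atom = 6.
Since 6 = 4·1 + 2, the ring meets the 4n+2 criterion.

Aromatic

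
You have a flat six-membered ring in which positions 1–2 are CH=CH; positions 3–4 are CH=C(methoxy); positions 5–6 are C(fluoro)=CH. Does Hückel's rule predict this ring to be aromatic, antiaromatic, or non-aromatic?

Aromatic

The p orbitals form a continuous loop: each doubly-bonded ring atom is sp² with one p-orbital electron. The ring is fully conjugated.
π-electron count: 3 × 2 = 6 from the 3 double-bond units.
With 6 π electrons (n = 1), the Hückel 4n+2 condition holds.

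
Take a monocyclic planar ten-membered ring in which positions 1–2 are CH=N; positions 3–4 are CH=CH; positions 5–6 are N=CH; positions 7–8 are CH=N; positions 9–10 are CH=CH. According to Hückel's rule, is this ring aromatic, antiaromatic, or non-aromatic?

Aromatic

Check conjugation: the double-bond atoms are sp², each contributing one p electron; each sp² =N– keeps its lone pair in-plane and puts one electron into the π system — every position has a p orbital, so the cyclic π system is continuous.
Adding the contributions, 5 × 2 = 10 from the 5 double-bond units.
That gives a 4n+2 count (10, n = 2).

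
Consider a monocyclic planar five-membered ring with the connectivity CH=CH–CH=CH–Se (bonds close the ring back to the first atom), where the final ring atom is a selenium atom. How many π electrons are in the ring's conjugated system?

6

Check conjugation: the double-bond atoms are sp², each contributing one p electron; the selenium donates one lone pair from its p orbital — every position has a p orbital, so the cyclic π system is continuous.
Adding the contributions, 2 × 2 = 4 from the double-bond units + 2 from the Se atom = 6.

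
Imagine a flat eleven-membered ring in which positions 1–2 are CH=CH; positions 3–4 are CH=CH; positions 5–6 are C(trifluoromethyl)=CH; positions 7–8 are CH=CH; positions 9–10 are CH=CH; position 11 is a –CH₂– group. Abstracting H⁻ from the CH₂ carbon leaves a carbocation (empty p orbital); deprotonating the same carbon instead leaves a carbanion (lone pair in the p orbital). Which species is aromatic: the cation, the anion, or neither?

The cation

Both ions have a continuous loop of p orbitals — each ring atom is sp².
Cation: 5 × 2 + 0 = 10 π electrons → 4(2)+2, aromatic.
Anion: 5 × 2 + 2 = 12 π electrons → 4(3), antiaromatic.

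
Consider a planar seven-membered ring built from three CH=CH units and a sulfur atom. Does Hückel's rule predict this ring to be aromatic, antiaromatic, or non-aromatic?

Antiaromatic

All ring atoms are sp² and supply a p orbital to the ring (each doubly-bonded ring atom is sp² with one p-orbital electron; the sulfur donates one lone pair from its p orbital); the conjugation is uninterrupted.
π-electron count: 3 × 2 = 6 from the double-bond units + 2 from the S atom = 8.
With 8 = 4·2 π electrons, Hückel's rule classifies the planar ring as antiaromatic.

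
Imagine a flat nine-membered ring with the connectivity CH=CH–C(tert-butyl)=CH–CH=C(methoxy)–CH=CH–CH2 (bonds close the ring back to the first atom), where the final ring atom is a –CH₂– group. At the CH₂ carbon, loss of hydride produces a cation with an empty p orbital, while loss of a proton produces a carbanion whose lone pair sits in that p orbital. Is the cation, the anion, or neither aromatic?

In either ion the ring is fully conjugated: every atom, including the new sp² carbon, supplies a p orbital.
Cation: 4 × 2 + 0 = 8 π electrons → 4(2), antiaromatic.
Anion: 4 × 2 + 2 = 10 π electrons → 4(2)+2, aromatic.

The anion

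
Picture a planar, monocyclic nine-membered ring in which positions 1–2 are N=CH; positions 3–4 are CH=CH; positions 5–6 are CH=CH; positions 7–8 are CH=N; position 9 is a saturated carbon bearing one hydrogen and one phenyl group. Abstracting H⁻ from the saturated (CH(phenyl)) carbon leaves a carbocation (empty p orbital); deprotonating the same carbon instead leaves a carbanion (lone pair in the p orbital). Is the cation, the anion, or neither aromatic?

Once that carbon is sp², every ring atom has a p orbital and both ions are fully conjugated.
Cation: 4 × 2 + 0 = 8 π electrons → 4(2), antiaromatic.
Anion: 4 × 2 + 2 = 10 π electrons → 4(2)+2, aromatic.

The anion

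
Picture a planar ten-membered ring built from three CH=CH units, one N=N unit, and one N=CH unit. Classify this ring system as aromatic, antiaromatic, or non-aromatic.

Aromatic

Every ring atom contributes a p orbital perpendicular to the ring (the double-bond atoms are sp², each contributing one p electron; each sp² =N– keeps its lone pair in-plane and puts one electron into the π system), so the π system is cyclic and fully conjugated.
Counting π electrons: 5 × 2 = 10 from the 5 double-bond units.
With 10 π electrons (n = 2), the Hückel 4n+2 condition holds.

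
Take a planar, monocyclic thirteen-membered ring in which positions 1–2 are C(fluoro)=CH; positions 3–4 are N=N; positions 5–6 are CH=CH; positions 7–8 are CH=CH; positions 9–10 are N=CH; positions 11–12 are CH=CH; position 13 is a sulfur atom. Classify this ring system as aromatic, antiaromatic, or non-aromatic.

Check conjugation: every atom in a ring double bond is sp² and brings one electron to the p orbital; each =N– nitrogen is pyridine-type (lone pair in the sp² plane, one electron in the p orbital); the sulfur donates one lone pair from its p orbital — every position has a p orbital, so the cyclic π system is continuous.
Tallying contributions gives 6 × 2 = 12 from the double-bond units + 2 from the S atom = 14.
14 = 4(3) + 2, which satisfies Hückel's 4n+2 rule.

Aromatic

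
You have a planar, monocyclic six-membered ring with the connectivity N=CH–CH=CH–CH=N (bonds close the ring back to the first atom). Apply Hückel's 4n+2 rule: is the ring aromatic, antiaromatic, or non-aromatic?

Aromatic

The p orbitals form a continuous loop: the double-bond atoms are sp², each contributing one p electron; each =N– nitrogen is pyridine-type (lone pair in the sp² plane, one electron in the p orbital). The ring is fully conjugated.
Tallying contributions gives 3 × 2 = 6 from the 3 double-bond units.
That gives a 4n+2 count (6, n = 1).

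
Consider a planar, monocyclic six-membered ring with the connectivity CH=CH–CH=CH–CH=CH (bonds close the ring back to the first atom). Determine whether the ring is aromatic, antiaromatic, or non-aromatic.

Check conjugation: every atom in a ring double bond is sp² and brings one electron to the p orbital — every position has a p orbital, so the cyclic π system is continuous.
Tallying contributions gives 3 × 2 = 6 from the 3 double-bond units.
6 = 4(1) + 2, which satisfies Hückel's 4n+2 rule.
(This ring is benzene.)

Aromatic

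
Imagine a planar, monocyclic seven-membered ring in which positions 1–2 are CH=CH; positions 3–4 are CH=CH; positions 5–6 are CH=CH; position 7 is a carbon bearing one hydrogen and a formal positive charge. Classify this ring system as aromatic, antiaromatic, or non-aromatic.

Check conjugation: the double-bond atoms are sp², each contributing one p electron; the carbocation has an empty p orbital — every position has a p orbital, so the cyclic π system is continuous.
Adding the contributions, 3 × 2 = 6 from the double-bond units + 0 from the CH(+) atom = 6.
6 = 4(1) + 2, which satisfies Hückel's 4n+2 rule.
(This ring is the tropylium cation.)

Aromatic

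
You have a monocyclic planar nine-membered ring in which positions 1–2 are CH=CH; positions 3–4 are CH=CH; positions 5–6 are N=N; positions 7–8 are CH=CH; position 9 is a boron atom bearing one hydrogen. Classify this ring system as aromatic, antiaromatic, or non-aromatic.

Antiaromatic

Every ring atom contributes a p orbital perpendicular to the ring (the double-bond atoms are sp², each contributing one p electron; each =N– nitrogen is pyridine-type (lone pair in the sp² plane, one electron in the p orbital); the boron has an empty p orbital), so the π system is cyclic and fully conjugated.
π-electron count: 4 × 2 = 8 from the double-bond units + 0 from the BH atom = 8.
8 is a 4n count (n = 2), so the planar conjugated ring is antiaromatic.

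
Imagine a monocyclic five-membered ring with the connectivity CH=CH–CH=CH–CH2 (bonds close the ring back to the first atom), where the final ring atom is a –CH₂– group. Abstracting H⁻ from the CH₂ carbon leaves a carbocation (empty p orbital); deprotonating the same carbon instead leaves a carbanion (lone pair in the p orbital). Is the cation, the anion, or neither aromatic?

The anion

Both ions have a continuous loop of p orbitals — each ring atom is sp².
Cation: 2 × 2 + 0 = 4 π electrons → 4(1), antiaromatic.
Anion: 2 × 2 + 2 = 6 π electrons → 4(1)+2, aromatic.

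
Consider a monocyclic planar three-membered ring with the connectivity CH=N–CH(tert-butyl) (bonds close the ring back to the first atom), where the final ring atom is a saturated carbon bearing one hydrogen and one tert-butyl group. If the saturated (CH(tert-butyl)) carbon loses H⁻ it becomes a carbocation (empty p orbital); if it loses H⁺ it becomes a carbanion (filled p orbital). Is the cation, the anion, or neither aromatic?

The cation

Once that carbon is sp², every ring atom has a p orbital and both ions are fully conjugated.
Cation: 1 × 2 + 0 = 2 π electrons → 4(0)+2, aromatic.
Anion: 1 × 2 + 2 = 4 π electrons → 4(1), antiaromatic.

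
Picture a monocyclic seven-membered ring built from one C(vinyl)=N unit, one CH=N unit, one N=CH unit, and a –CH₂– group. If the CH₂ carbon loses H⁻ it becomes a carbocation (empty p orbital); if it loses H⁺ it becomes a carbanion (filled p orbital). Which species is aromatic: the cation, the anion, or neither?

Both ions have a continuous loop of p orbitals — each ring atom is sp².
Cation: 3 × 2 + 0 = 6 π electrons → 4(1)+2, aromatic.
Anion: 3 × 2 + 2 = 8 π electrons → 4(2), antiaromatic.

The cation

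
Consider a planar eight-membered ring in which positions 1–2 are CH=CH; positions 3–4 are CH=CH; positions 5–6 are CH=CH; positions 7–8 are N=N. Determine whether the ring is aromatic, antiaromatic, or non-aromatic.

Check conjugation: the double-bond atoms are sp², each contributing one p electron; each =N– nitrogen is pyridine-type (lone pair in the sp² plane, one electron in the p orbital) — every position has a p orbital, so the cyclic π system is continuous.
π-electron count: 4 × 2 = 8 from the 4 double-bond units.
8 = 4(2); a planar, fully conjugated 4n system is antiaromatic.

Antiaromatic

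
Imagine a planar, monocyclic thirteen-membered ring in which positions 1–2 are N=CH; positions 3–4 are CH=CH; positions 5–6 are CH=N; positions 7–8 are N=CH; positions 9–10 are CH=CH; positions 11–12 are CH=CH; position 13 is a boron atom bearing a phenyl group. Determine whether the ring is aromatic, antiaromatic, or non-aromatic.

The p orbitals form a continuous loop: each doubly-bonded ring atom is sp² with one p-orbital electron; the doubly-bonded nitrogens are pyridine-type — their lone pairs lie in the ring plane, leaving one electron in the p orbital; the boron has an empty p orbital. The ring is fully conjugated.
π-electron count: 6 × 2 = 12 from the double-bond units + 0 from the B(phenyl) atom = 12.
A 4n π count (12, n = 3) in a planar conjugated ring means antiaromatic.

Antiaromatic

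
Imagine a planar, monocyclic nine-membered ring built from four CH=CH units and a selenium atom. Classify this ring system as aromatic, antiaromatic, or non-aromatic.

Every ring atom contributes a p orbital perpendicular to the ring (every atom in a ring double bond is sp² and brings one electron to the p orbital; the selenium donates one lone pair from its p orbital), so the π system is cyclic and fully conjugated.
π-electron count: 4 × 2 = 8 from the double-bond units + 2 from the Se atom = 10.
That gives a 4n+2 count (10, n = 2).

Aromatic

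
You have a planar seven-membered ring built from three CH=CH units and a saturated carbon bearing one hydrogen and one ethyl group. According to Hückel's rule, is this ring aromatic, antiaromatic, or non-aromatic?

Non-aromatic

At the CH(ethyl) position, that saturated carbon is sp³ and has no p orbital in the ring π system; the ring's p-orbital overlap is broken there.
Broken conjugation rules out both aromaticity and antiaromaticity.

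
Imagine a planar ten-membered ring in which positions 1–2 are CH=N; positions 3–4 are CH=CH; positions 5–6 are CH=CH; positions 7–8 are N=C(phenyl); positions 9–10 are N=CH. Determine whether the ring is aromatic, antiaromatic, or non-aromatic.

Every ring atom contributes a p orbital perpendicular to the ring (the double-bond atoms are sp², each contributing one p electron; each sp² =N– keeps its lone pair in-plane and puts one electron into the π system), so the π system is cyclic and fully conjugated.
Tallying contributions gives 5 × 2 = 10 from the 5 double-bond units.
Since 10 = 4·2 + 2, the ring meets the 4n+2 criterion.

Aromatic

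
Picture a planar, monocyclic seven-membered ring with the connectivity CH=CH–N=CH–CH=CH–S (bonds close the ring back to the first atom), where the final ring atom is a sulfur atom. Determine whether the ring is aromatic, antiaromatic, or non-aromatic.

Antiaromatic

Check conjugation: each doubly-bonded ring atom is sp² with one p-orbital electron; each sp² =N– keeps its lone pair in-plane and puts one electron into the π system; the sulfur donates one lone pair from its p orbital — every position has a p orbital, so the cyclic π system is continuous.
Adding the contributions, 3 × 2 = 6 from the double-bond units + 2 from the S atom = 8.
8 = 4(2); a planar, fully conjugated 4n system is antiaromatic.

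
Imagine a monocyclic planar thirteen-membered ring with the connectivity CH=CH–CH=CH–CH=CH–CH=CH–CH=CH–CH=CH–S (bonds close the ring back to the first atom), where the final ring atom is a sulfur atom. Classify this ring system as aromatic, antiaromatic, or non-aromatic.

Aromatic

All ring atoms are sp² and supply a p orbital to the ring (the double-bond atoms are sp², each contributing one p electron; the sulfur donates one lone pair from its p orbital); the conjugation is uninterrupted.
π-electron count: 6 × 2 = 12 from the double-bond units + 2 from the S atom = 14.
14 = 4(3) + 2, which satisfies Hückel's 4n+2 rule.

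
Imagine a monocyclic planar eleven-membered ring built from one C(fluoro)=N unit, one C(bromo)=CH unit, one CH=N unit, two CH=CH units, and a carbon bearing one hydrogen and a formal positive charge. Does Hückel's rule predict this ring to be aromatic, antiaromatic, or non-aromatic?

Every ring atom contributes a p orbital perpendicular to the ring (every atom in a ring double bond is sp² and brings one electron to the p orbital; each sp² =N– keeps its lone pair in-plane and puts one electron into the π system; the carbocation has an empty p orbital), so the π system is cyclic and fully conjugated.
Tallying contributions gives 5 × 2 = 10 from the double-bond units + 0 from the CH(+) atom = 10.
That gives a 4n+2 count (10, n = 2).

Aromatic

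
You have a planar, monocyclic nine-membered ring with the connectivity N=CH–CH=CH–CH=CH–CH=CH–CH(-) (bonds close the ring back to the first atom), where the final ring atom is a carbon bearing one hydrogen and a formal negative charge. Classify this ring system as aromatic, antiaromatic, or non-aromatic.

Aromatic

All ring atoms are sp² and supply a p orbital to the ring (the double-bond atoms are sp², each contributing one p electron; the doubly-bonded nitrogens are pyridine-type — their lone pairs lie in the ring plane, leaving one electron in the p orbital; the carbanion's lone pair occupies the p orbital); the conjugation is uninterrupted.
π-electron count: 4 × 2 = 8 from the double-bond units + 2 from the CH(-) atom = 10.
10 = 4(2) + 2, which satisfies Hückel's 4n+2 rule.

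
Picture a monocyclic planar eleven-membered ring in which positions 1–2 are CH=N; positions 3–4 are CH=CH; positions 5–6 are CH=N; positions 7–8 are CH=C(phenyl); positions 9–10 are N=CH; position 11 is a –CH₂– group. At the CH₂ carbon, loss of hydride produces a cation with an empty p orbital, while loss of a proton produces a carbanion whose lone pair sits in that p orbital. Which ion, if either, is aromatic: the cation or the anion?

In both ions every ring atom is sp² and contributes a p orbital, so both rings are fully conjugated.
Cation: 5 × 2 + 0 = 10 π electrons → 4(2)+2, aromatic.
Anion: 5 × 2 + 2 = 12 π electrons → 4(3), antiaromatic.

The cation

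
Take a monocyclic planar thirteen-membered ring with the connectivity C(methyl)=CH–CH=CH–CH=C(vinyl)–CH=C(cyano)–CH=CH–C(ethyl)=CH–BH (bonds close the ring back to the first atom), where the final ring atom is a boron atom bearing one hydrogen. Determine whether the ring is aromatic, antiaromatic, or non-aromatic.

All ring atoms are sp² and supply a p orbital to the ring (every atom in a ring double bond is sp² and brings one electron to the p orbital; the boron has an empty p orbital); the conjugation is uninterrupted.
Counting π electrons: 6 × 2 = 12 from the double-bond units + 0 from the BH atom = 12.
12 is a 4n count (n = 3), so the planar conjugated ring is antiaromatic.

Antiaromatic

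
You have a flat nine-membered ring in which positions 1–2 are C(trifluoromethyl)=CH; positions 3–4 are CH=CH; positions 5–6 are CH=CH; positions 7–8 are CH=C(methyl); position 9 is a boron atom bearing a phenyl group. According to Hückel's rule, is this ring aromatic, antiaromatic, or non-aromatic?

Antiaromatic

Every ring atom contributes a p orbital perpendicular to the ring (every atom in a ring double bond is sp² and brings one electron to the p orbital; the boron has an empty p orbital), so the π system is cyclic and fully conjugated.
π-electron count: 4 × 2 = 8 from the double-bond units + 0 from the B(phenyl) atom = 8.
A 4n π count (8, n = 2) in a planar conjugated ring means antiaromatic.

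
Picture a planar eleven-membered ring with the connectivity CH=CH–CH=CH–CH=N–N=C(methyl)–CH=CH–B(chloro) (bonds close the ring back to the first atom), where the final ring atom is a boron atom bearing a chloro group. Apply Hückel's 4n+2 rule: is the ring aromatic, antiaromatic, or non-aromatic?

Check conjugation: each doubly-bonded ring atom is sp² with one p-orbital electron; the doubly-bonded nitrogens are pyridine-type — their lone pairs lie in the ring plane, leaving one electron in the p orbital; the boron has an empty p orbital — every position has a p orbital, so the cyclic π system is continuous.
Adding the contributions, 5 × 2 = 10 from the double-bond units + 0 from the B(chloro) atom = 10.
Since 10 = 4·2 + 2, the ring meets the 4n+2 criterion.

Aromatic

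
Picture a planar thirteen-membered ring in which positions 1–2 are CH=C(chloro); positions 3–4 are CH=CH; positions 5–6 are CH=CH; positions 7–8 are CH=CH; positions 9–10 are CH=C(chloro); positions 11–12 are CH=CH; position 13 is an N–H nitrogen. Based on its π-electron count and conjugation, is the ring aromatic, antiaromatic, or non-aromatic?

Aromatic

Check conjugation: each doubly-bonded ring atom is sp² with one p-orbital electron; the pyrrole-type nitrogen donates its lone pair from the p orbital — every position has a p orbital, so the cyclic π system is continuous.
Tallying contributions gives 6 × 2 = 12 from the double-bond units + 2 from the NH atom = 14.
That gives a 4n+2 count (14, n = 3).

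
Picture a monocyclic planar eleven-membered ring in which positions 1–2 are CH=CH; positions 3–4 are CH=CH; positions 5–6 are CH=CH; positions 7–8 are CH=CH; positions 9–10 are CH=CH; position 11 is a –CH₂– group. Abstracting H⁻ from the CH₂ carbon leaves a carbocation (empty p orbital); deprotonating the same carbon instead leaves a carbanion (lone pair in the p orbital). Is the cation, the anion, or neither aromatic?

Once that carbon is sp², every ring atom has a p orbital and both ions are fully conjugated.
Cation: 5 × 2 + 0 = 10 π electrons → 4(2)+2, aromatic.
Anion: 5 × 2 + 2 = 12 π electrons → 4(3), antiaromatic.

The cation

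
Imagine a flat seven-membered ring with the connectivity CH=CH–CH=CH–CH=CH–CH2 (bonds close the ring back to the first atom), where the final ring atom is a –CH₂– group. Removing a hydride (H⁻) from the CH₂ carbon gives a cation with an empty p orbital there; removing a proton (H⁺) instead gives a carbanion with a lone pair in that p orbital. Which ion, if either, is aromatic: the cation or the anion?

The cation

Once that carbon is sp², every ring atom has a p orbital and both ions are fully conjugated.
Cation: 3 × 2 + 0 = 6 π electrons → 4(1)+2, aromatic.
Anion: 3 × 2 + 2 = 8 π electrons → 4(2), antiaromatic.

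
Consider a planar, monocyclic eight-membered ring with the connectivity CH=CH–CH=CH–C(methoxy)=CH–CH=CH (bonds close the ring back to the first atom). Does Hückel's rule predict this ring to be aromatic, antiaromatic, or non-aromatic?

The p orbitals form a continuous loop: every atom in a ring double bond is sp² and brings one electron to the p orbital. The ring is fully conjugated.
π-electron count: 4 × 2 = 8 from the 4 double-bond units.
8 is a 4n count (n = 2), so the planar conjugated ring is antiaromatic.

Antiaromatic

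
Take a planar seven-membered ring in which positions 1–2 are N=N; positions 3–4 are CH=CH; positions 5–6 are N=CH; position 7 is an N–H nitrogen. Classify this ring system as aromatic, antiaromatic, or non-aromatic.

Antiaromatic

Every ring atom contributes a p orbital perpendicular to the ring (each doubly-bonded ring atom is sp² with one p-orbital electron; the doubly-bonded nitrogens are pyridine-type — their lone pairs lie in the ring plane, leaving one electron in the p orbital; the pyrrole-type nitrogen donates its lone pair from the p orbital), so the π system is cyclic and fully conjugated.
π-electron count: 3 × 2 = 6 from the double-bond units + 2 from the NH atom = 8.
A 4n π count (8, n = 2) in a planar conjugated ring means antiaromatic.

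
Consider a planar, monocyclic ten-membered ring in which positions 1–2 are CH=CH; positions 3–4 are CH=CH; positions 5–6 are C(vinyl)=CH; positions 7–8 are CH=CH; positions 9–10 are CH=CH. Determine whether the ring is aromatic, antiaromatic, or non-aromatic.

Every ring atom contributes a p orbital perpendicular to the ring (every atom in a ring double bond is sp² and brings one electron to the p orbital), so the π system is cyclic and fully conjugated.
Counting π electrons: 5 × 2 = 10 from the 5 double-bond units.
Since 10 = 4·2 + 2, the ring meets the 4n+2 criterion.

Aromatic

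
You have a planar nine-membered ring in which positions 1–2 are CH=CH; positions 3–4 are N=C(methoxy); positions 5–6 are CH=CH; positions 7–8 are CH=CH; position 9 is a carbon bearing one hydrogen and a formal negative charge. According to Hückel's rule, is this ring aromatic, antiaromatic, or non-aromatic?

Aromatic

All ring atoms are sp² and supply a p orbital to the ring (every atom in a ring double bond is sp² and brings one electron to the p orbital; each =N– nitrogen is pyridine-type (lone pair in the sp² plane, one electron in the p orbital); the carbanion's lone pair occupies the p orbital); the conjugation is uninterrupted.
Tallying contributions gives 4 × 2 = 8 from the double-bond units + 2 from the CH(-) atom = 10.
With 10 π electrons (n = 2), the Hückel 4n+2 condition holds.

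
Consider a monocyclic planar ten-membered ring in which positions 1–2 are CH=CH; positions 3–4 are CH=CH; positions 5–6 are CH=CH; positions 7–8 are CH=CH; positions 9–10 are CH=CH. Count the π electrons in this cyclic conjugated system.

Every ring atom contributes a p orbital perpendicular to the ring (each doubly-bonded ring atom is sp² with one p-orbital electron), so the π system is cyclic and fully conjugated.
Adding the contributions, 5 × 2 = 10 from the 5 double-bond units.

10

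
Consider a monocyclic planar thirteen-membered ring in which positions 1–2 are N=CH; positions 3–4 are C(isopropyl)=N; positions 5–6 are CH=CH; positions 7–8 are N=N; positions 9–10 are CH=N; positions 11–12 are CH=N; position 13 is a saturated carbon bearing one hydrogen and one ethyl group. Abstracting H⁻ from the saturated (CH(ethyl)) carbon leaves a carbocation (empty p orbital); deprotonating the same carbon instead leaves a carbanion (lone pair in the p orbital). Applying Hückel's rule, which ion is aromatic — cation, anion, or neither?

The anion

Both ions have a continuous loop of p orbitals — each ring atom is sp².
Cation: 6 × 2 + 0 = 12 π electrons → 4(3), antiaromatic.
Anion: 6 × 2 + 2 = 14 π electrons → 4(3)+2, aromatic.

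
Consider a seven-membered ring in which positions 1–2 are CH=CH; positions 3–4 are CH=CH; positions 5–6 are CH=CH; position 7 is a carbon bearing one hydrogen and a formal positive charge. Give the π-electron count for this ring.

Every ring atom contributes a p orbital perpendicular to the ring (every atom in a ring double bond is sp² and brings one electron to the p orbital; the carbocation has an empty p orbital), so the π system is cyclic and fully conjugated.
π-electron count: 3 × 2 = 6 from the double-bond units + 0 from the CH(+) atom = 6.
(The species described is the tropylium cation.)

6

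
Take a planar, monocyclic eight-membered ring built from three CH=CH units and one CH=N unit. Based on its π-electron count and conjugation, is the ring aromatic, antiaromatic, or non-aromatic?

Every ring atom contributes a p orbital perpendicular to the ring (every atom in a ring double bond is sp² and brings one electron to the p orbital; each sp² =N– keeps its lone pair in-plane and puts one electron into the π system), so the π system is cyclic and fully conjugated.
π-electron count: 4 × 2 = 8 from the 4 double-bond units.
8 = 4(2); a planar, fully conjugated 4n system is antiaromatic.

Antiaromatic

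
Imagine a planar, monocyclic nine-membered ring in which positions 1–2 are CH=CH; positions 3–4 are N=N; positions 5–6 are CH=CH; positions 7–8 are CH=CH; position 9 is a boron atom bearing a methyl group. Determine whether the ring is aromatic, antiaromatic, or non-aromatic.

Antiaromatic

All ring atoms are sp² and supply a p orbital to the ring (the double-bond atoms are sp², each contributing one p electron; the doubly-bonded nitrogens are pyridine-type — their lone pairs lie in the ring plane, leaving one electron in the p orbital; the boron has an empty p orbital); the conjugation is uninterrupted.
Tallying contributions gives 4 × 2 = 8 from the double-bond units + 0 from the B(methyl) atom = 8.
8 is a 4n count (n = 2), so the planar conjugated ring is antiaromatic.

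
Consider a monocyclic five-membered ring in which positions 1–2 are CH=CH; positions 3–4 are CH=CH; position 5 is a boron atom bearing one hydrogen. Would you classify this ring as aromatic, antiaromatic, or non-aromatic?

The p orbitals form a continuous loop: the double-bond atoms are sp², each contributing one p electron; the boron has an empty p orbital. The ring is fully conjugated.
π-electron count: 2 × 2 = 4 from the double-bond units + 0 from the BH atom = 4.
With 4 = 4·1 π electrons, Hückel's rule classifies the planar ring as antiaromatic.
(This ring is borole.)

Antiaromatic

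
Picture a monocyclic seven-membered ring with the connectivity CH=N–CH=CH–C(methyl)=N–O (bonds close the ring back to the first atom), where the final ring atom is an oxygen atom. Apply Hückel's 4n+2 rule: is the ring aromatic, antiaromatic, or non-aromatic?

Antiaromatic

Every ring atom contributes a p orbital perpendicular to the ring (each doubly-bonded ring atom is sp² with one p-orbital electron; the doubly-bonded nitrogens are pyridine-type — their lone pairs lie in the ring plane, leaving one electron in the p orbital; the oxygen donates one lone pair from its p orbital), so the π system is cyclic and fully conjugated.
Counting π electrons: 3 × 2 = 6 from the double-bond units + 2 from the O atom = 8.
With 8 = 4·2 π electrons, Hückel's rule classifies the planar ring as antiaromatic.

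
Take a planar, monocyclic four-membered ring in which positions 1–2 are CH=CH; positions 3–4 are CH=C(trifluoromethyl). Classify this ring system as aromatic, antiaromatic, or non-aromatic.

Antiaromatic

Every ring atom contributes a p orbital perpendicular to the ring (the double-bond atoms are sp², each contributing one p electron), so the π system is cyclic and fully conjugated.
π-electron count: 2 × 2 = 4 from the 2 double-bond units.
4 = 4(1); a planar, fully conjugated 4n system is antiaromatic.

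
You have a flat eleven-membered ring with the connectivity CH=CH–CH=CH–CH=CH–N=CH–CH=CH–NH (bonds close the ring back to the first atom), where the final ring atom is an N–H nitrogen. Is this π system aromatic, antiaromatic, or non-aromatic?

All ring atoms are sp² and supply a p orbital to the ring (every atom in a ring double bond is sp² and brings one electron to the p orbital; each sp² =N– keeps its lone pair in-plane and puts one electron into the π system; the pyrrole-type nitrogen donates its lone pair from the p orbital); the conjugation is uninterrupted.
π-electron count: 5 × 2 = 10 from the double-bond units + 2 from the NH atom = 12.
With 12 = 4·3 π electrons, Hückel's rule classifies the planar ring as antiaromatic.

Antiaromatic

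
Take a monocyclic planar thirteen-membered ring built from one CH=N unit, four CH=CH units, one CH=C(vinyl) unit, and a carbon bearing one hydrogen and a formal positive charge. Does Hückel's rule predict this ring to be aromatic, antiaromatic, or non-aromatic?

Check conjugation: each doubly-bonded ring atom is sp² with one p-orbital electron; each =N– nitrogen is pyridine-type (lone pair in the sp² plane, one electron in the p orbital); the carbocation has an empty p orbital — every position has a p orbital, so the cyclic π system is continuous.
Adding the contributions, 6 × 2 = 12 from the double-bond units + 0 from the CH(+) atom = 12.
A 4n π count (12, n = 3) in a planar conjugated ring means antiaromatic.

Antiaromatic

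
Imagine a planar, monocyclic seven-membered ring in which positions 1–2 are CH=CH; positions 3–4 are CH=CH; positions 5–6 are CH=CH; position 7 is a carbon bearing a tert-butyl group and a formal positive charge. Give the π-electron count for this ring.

Check conjugation: every atom in a ring double bond is sp² and brings one electron to the p orbital; the carbocation has an empty p orbital — every position has a p orbital, so the cyclic π system is continuous.
Counting π electrons: 3 × 2 = 6 from the double-bond units + 0 from the C(tert-butyl)(+) atom = 6.

6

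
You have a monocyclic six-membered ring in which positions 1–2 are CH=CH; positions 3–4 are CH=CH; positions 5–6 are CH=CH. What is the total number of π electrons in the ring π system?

The p orbitals form a continuous loop: each doubly-bonded ring atom is sp² with one p-orbital electron. The ring is fully conjugated.
π-electron count: 3 × 2 = 6 from the 3 double-bond units.
(The species described is benzene.)

6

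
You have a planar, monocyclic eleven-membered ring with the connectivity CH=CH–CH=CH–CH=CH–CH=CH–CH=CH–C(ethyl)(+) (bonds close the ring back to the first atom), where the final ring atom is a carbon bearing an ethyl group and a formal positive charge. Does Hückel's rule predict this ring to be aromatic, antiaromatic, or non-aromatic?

Aromatic

Every ring atom contributes a p orbital perpendicular to the ring (each doubly-bonded ring atom is sp² with one p-orbital electron; the carbocation has an empty p orbital), so the π system is cyclic and fully conjugated.
Tallying contributions gives 5 × 2 = 10 from the double-bond units + 0 from the C(ethyl)(+) atom = 10.
10 = 4(2) + 2, which satisfies Hückel's 4n+2 rule.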